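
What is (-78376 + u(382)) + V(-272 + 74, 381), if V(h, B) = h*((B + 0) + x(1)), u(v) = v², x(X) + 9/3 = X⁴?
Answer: -7494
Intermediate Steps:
x(X) = -3 + X⁴
V(h, B) = h*(-2 + B) (V(h, B) = h*((B + 0) + (-3 + 1⁴)) = h*(B + (-3 + 1)) = h*(B - 2) = h*(-2 + B))
(-78376 + u(382)) + V(-272 + 74, 381) = (-78376 + 382²) + (-272 + 74)*(-2 + 381) = (-78376 + 145924) - 198*379 = 67548 - 75042 = -7494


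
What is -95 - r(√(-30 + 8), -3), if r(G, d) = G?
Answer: -95 - I*√22 ≈ -95.0 - 4.6904*I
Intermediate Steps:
-95 - r(√(-30 + 8), -3) = -95 - √(-30 + 8) = -95 - √(-22) = -95 - I*√22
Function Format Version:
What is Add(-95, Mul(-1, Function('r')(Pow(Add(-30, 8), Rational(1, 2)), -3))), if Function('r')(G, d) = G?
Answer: Add(-95, Mul(-1, I, Pow(22, Rational(1, 2)))) ≈ Add(-95.000, Mul(-4.6904, I))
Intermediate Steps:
Add(-95, Mul(-1, Function('r')(Pow(Add(-30, 8), Rational(1, 2)), -3))) = Add(-95, Mul(-1, Pow(Add(-30, 8), Rational(1, 2)))) = Add(-95, Mul(-1, Pow(-22, Rational(1, 2)))) = Add(-95, Mul(-1, Mul(I, Pow(22, Rational(1, 2))))) = Add(-95, Mul(-1, I, Pow(22, Rational(1, 2))))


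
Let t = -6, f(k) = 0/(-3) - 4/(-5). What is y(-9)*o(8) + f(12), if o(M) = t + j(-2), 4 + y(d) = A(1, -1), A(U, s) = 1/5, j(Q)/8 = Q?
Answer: 422/5 ≈ 84.400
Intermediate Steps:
f(k) = ⅘ (f(k) = 0*(-⅓) - 4*(-⅕) = 0 + ⅘ = ⅘)
j(Q) = 8*Q
A(U, s) = ⅕
y(d) = -19/5 (y(d) = -4 + ⅕ = -19/5)
o(M) = -22 (o(M) = -6 + 8*(-2) = -6 - 16 = -22)
y(-9)*o(8) + f(12) = -19/5*(-22) + ⅘ = 418/5 + ⅘ = 422/5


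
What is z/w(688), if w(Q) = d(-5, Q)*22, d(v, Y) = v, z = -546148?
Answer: 273074/55 ≈ 4965.0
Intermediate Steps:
w(Q) = -110 (w(Q) = -5*22 = -110)
z/w(688) = -546148/(-110) = -546148*(-1/110) = 273074/55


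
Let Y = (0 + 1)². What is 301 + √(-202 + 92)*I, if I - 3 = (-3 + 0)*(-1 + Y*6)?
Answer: 301 - 12*I*√110 ≈ 301.0 - 125.86*I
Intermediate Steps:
Y = 1 (Y = 1² = 1)
I = -12 (I = 3 + (-3 + 0)*(-1 + 1*6) = 3 - 3*(-1 + 6) = 3 - 3*5 = 3 - 15 = -12)
301 + √(-202 + 92)*I = 301 + √(-202 + 92)*(-12) = 301 + √(-110)*(-12) = 301 + (I*√110)*(-12) = 301 - 12*I*√110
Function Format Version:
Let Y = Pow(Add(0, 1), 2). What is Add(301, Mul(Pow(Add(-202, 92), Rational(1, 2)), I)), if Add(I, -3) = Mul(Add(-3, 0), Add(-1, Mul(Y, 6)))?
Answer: Add(301, Mul(-12, I, Pow(110, Rational(1, 2)))) ≈ Add(301.00, Mul(-125.86, I))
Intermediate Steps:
Y = 1 (Y = Pow(1, 2) = 1)
I = -12 (I = Add(3, Mul(Add(-3, 0), Add(-1, Mul(1, 6)))) = Add(3, Mul(-3, Add(-1, 6))) = Add(3, Mul(-3, 5)) = Add(3, -15) = -12)
Add(301, Mul(Pow(Add(-202, 92), Rational(1, 2)), I)) = Add(301, Mul(Pow(Add(-202, 92), Rational(1, 2)), -12)) = Add(301, Mul(Pow(-110, Rational(1, 2)), -12)) = Add(301, Mul(Mul(I, Pow(110, Rational(1, 2))), -12)) = Add(301, Mul(-12, I, Pow(110, Rational(1, 2))))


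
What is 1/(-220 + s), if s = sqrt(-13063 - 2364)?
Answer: -220/63827 - I*sqrt(15427)/63827 ≈ -0.0034468 - 0.001946*I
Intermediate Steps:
s = I*sqrt(15427) (s = sqrt(-15427) = I*sqrt(15427) ≈ 124.21*I)
1/(-220 + s) = 1/(-220 + I*sqrt(15427))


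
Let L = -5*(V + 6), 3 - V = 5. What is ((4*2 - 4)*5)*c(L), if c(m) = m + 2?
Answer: -360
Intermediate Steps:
V = -2 (V = 3 - 1*5 = 3 - 5 = -2)
L = -20 (L = -5*(-2 + 6) = -5*4 = -20)
c(m) = 2 + m
((4*2 - 4)*5)*c(L) = ((4*2 - 4)*5)*(2 - 20) = ((8 - 4)*5)*(-18) = (4*5)*(-18) = 20*(-18) = -360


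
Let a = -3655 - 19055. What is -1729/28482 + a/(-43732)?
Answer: 71401699/155696853 ≈ 0.45859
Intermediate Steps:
a = -22710
-1729/28482 + a/(-43732) = -1729/28482 - 22710/(-43732) = -1729*1/28482 - 22710*(-1/43732) = -1729/28482 + 11355/21866 = 71401699/155696853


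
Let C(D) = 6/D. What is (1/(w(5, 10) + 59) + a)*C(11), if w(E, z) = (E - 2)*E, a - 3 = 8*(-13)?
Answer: -22419/407 ≈ -55.084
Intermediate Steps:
a = -101 (a = 3 + 8*(-13) = 3 - 104 = -101)
w(E, z) = E*(-2 + E) (w(E, z) = (-2 + E)*E = E*(-2 + E))
(1/(w(5, 10) + 59) + a)*C(11) = (1/(5*(-2 + 5) + 59) - 101)*(6/11) = (1/(5*3 + 59) - 101)*(6*(1/11)) = (1/(15 + 59) - 101)*(6/11) = (1/74 - 101)*(6/11) = -7473/74*6/11 = -22419/407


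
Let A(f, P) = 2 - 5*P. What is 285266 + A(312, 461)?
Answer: 282963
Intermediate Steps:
285266 + A(312, 461) = 285266 + (2 - 5*461) = 285266 + (2 - 2305) = 285266 - 2303 = 282963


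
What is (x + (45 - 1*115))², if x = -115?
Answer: 34225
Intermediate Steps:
(x + (45 - 1*115))² = (-115 + (45 - 1*115))² = (-115 + (45 - 115))² = (-115 - 70)² = (-185)² = 34225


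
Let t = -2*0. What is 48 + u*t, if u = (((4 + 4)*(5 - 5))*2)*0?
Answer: 48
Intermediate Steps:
t = 0
u = 0 (u = ((8*0)*2)*0 = (0*2)*0 = 0*0 = 0)
48 + u*t = 48 + 0*0 = 48 + 0 = 48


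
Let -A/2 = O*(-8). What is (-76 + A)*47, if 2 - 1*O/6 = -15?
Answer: 73132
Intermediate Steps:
O = 102 (O = 12 - 6*(-15) = 12 + 90 = 102)
A = 1632 (A = -204*(-8) = -2*(-816) = 1632)
(-76 + A)*47 = (-76 + 1632)*47 = 1556*47 = 73132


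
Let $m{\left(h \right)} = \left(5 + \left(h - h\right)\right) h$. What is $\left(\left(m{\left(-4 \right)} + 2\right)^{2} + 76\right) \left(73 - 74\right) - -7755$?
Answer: $7355$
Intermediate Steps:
$m{\left(h \right)} = 5 h$ ($m{\left(h \right)} = \left(5 + 0\right) h = 5 h$)
$\left(\left(m{\left(-4 \right)} + 2\right)^{2} + 76\right) \left(73 - 74\right) - -7755 = \left(\left(5 \left(-4\right) + 2\right)^{2} + 76\right) \left(73 - 74\right) - -7755 = \left(\left(-20 + 2\right)^{2} + 76\right) \left(-1\right) + 7755 = \left(\left(-18\right)^{2} + 76\right) \left(-1\right) + 7755 = \left(324 + 76\right) \left(-1\right) + 7755 = 400 \left(-1\right) + 7755 = -400 + 7755 = 7355$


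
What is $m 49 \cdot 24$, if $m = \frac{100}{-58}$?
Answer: $- \frac{58800}{29} \approx -2027.6$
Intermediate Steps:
$m = - \frac{50}{29}$ ($m = 100 \left(- \frac{1}{58}\right) = - \frac{50}{29} \approx -1.7241$)
$m 49 \cdot 24 = \left(- \frac{50}{29}\right) 49 \cdot 24 = \left(- \frac{2450}{29}\right) 24 = - \frac{58800}{29}$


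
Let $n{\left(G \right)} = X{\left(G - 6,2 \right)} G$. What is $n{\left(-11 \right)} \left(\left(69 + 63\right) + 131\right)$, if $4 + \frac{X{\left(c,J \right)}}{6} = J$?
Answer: $34716$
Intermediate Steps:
$X{\left(c,J \right)} = -24 + 6 J$
$n{\left(G \right)} = - 12 G$ ($n{\left(G \right)} = \left(-24 + 6 \cdot 2\right) G = \left(-24 + 12\right) G = - 12 G$)
$n{\left(-11 \right)} \left(\left(69 + 63\right) + 131\right) = \left(-12\right) \left(-11\right) \left(\left(69 + 63\right) + 131\right) = 132 \left(132 + 131\right) = 132 \cdot 263 = 34716$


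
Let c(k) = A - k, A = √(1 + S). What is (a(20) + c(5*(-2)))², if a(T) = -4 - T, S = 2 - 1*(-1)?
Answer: 144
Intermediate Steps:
S = 3 (S = 2 + 1 = 3)
A = 2 (A = √(1 + 3) = √4 = 2)
c(k) = 2 - k
(a(20) + c(5*(-2)))² = ((-4 - 1*20) + (2 - 5*(-2)))² = ((-4 - 20) + (2 - 1*(-10)))² = (-24 + (2 + 10))² = (-24 + 12)² = (-12)² = 144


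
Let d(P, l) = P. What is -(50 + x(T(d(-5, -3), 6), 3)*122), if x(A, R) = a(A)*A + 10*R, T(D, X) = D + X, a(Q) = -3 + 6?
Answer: -4076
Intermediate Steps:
a(Q) = 3
x(A, R) = 3*A + 10*R
-(50 + x(T(d(-5, -3), 6), 3)*122) = -(50 + (3*(-5 + 6) + 10*3)*122) = -(50 + (3*1 + 30)*122) = -(50 + (3 + 30)*122) = -(50 + 33*122) = -(50 + 4026) = -1*4076 = -4076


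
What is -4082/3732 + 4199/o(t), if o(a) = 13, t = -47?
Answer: 600677/1866 ≈ 321.91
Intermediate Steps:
-4082/3732 + 4199/o(t) = -4082/3732 + 4199/13 = -4082*1/3732 + 4199*(1/13) = -2041/1866 + 323 = 600677/1866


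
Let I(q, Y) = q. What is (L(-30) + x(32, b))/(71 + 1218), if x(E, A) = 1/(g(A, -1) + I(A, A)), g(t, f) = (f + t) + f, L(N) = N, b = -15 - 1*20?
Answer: -2161/92808 ≈ -0.023285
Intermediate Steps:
b = -35 (b = -15 - 20 = -35)
g(t, f) = t + 2*f
x(E, A) = 1/(-2 + 2*A) (x(E, A) = 1/((A + 2*(-1)) + A) = 1/((A - 2) + A) = 1/((-2 + A) + A) = 1/(-2 + 2*A))
(L(-30) + x(32, b))/(71 + 1218) = (-30 + 1/(2*(-1 - 35)))/(71 + 1218) = (-30 + (½)/(-36))/1289 = (-30 + (½)*(-1/36))*(1/1289) = (-30 - 1/72)*(1/1289) = -2161/72*1/1289 = -2161/92808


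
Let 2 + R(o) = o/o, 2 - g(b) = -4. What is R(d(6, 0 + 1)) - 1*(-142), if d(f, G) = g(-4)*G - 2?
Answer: 141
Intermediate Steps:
g(b) = 6 (g(b) = 2 - 1*(-4) = 2 + 4 = 6)
d(f, G) = -2 + 6*G (d(f, G) = 6*G - 2 = -2 + 6*G)
R(o) = -1 (R(o) = -2 + o/o = -2 + 1 = -1)
R(d(6, 0 + 1)) - 1*(-142) = -1 - 1*(-142) = -1 + 142 = 141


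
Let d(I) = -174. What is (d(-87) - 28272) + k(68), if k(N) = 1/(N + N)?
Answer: -3868655/136 ≈ -28446.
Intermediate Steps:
k(N) = 1/(2*N)
(d(-87) - 28272) + k(68) = (-174 - 28272) + (½)/68 = -28446 + (½)*(1/68) = -28446 + 1/136 = -3868655/136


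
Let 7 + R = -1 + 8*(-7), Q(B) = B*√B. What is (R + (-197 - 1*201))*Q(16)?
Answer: -29568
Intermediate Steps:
Q(B) = B^(3/2)
R = -64 (R = -7 + (-1 + 8*(-7)) = -7 + (-1 - 56) = -7 - 57 = -64)
(R + (-197 - 1*201))*Q(16) = (-64 + (-197 - 1*201))*16^(3/2) = (-64 + (-197 - 201))*64 = (-64 - 398)*64 = -462*64 = -29568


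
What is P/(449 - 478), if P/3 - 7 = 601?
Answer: -1824/29 ≈ -62.897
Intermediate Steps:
P = 1824 (P = 21 + 3*601 = 21 + 1803 = 1824)
P/(449 - 478) = 1824/(449 - 478) = 1824/(-29) = 1824*(-1/29) = -1824/29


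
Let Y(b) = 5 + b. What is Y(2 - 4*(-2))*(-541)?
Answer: -8115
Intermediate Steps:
Y(2 - 4*(-2))*(-541) = (5 + (2 - 4*(-2)))*(-541) = (5 + (2 + 8))*(-541) = (5 + 10)*(-541) = 15*(-541) = -8115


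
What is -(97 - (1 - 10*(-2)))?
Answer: -76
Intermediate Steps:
-(97 - (1 - 10*(-2))) = -(97 - (1 + 20)) = -(97 - 1*21) = -(97 - 21) = -1*76 = -76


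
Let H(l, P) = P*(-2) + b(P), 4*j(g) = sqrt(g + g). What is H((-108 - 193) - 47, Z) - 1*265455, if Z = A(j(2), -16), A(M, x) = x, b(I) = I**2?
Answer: -265167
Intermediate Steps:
j(g) = sqrt(2)*sqrt(g)/4 (j(g) = sqrt(g + g)/4 = sqrt(2*g)/4 = (sqrt(2)*sqrt(g))/4 = sqrt(2)*sqrt(g)/4)
Z = -16
H(l, P) = P**2 - 2*P (H(l, P) = P*(-2) + P**2 = -2*P + P**2 = P**2 - 2*P)
H((-108 - 193) - 47, Z) - 1*265455 = -16*(-2 - 16) - 1*265455 = -16*(-18) - 265455 = 288 - 265455 = -265167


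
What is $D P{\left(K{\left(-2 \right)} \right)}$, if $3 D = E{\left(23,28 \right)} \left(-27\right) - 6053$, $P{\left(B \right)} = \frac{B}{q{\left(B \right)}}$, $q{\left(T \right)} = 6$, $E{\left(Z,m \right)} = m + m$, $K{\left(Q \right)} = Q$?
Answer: $\frac{7565}{9} \approx 840.56$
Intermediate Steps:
$E{\left(Z,m \right)} = 2 m$
$P{\left(B \right)} = \frac{B}{6}$
$D = - \frac{7565}{3}$ ($D = \frac{2 \cdot 28 \left(-27\right) - 6053}{3} = \frac{56 \left(-27\right) - 6053}{3} = \frac{-1512 - 6053}{3} = \frac{1}{3} \left(-7565\right) = - \frac{7565}{3} \approx -2521.7$)
$D P{\left(K{\left(-2 \right)} \right)} = - \frac{7565 \cdot \frac{1}{6} \left(-2\right)}{3} = \left(- \frac{7565}{3}\right) \left(- \frac{1}{3}\right) = \frac{7565}{9}$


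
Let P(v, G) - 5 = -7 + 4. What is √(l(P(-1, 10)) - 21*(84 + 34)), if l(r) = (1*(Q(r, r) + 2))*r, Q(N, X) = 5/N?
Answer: I*√2469 ≈ 49.689*I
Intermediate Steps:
P(v, G) = 2 (P(v, G) = 5 + (-7 + 4) = 5 - 3 = 2)
l(r) = r*(2 + 5/r) (l(r) = (1*(5/r + 2))*r = (1*(2 + 5/r))*r = (2 + 5/r)*r = r*(2 + 5/r))
√(l(P(-1, 10)) - 21*(84 + 34)) = √((5 + 2*2) - 21*(84 + 34)) = √((5 + 4) - 21*118) = √(9 - 2478) = √(-2469) = I*√2469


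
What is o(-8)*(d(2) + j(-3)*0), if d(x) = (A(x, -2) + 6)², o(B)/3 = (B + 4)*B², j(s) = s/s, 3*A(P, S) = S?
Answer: -65536/3 ≈ -21845.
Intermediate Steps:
A(P, S) = S/3
j(s) = 1
o(B) = 3*B²*(4 + B) (o(B) = 3*((B + 4)*B²) = 3*((4 + B)*B²) = 3*(B²*(4 + B)) = 3*B²*(4 + B))
d(x) = 256/9 (d(x) = ((⅓)*(-2) + 6)² = (-⅔ + 6)² = (16/3)² = 256/9)
o(-8)*(d(2) + j(-3)*0) = (3*(-8)²*(4 - 8))*(256/9 + 1*0) = (3*64*(-4))*(256/9 + 0) = -768*256/9 = -65536/3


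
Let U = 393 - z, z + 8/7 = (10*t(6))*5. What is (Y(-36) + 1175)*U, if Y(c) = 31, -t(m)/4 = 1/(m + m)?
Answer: 3468054/7 ≈ 4.9544e+5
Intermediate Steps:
t(m) = -2/m (t(m) = -4/(m + m) = -4*1/(2*m) = -2/m)
z = -374/21 (z = -8/7 + (10*(-2/6))*5 = -8/7 + (10*(-2*1/6))*5 = -8/7 + (10*(-1/3))*5 = -8/7 - 10/3*5 = -8/7 - 50/3 = -374/21 ≈ -17.810)
U = 8627/21 (U = 393 - 1*(-374/21) = 393 + 374/21 = 8627/21 ≈ 410.81)
(Y(-36) + 1175)*U = (31 + 1175)*(8627/21) = 1206*(8627/21) = 3468054/7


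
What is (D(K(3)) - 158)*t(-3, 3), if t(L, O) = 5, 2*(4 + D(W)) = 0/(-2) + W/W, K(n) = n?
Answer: -1615/2 ≈ -807.50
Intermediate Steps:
D(W) = -7/2 (D(W) = -4 + (0/(-2) + W/W)/2 = -4 + (0*(-½) + 1)/2 = -4 + (0 + 1)/2 = -4 + (½)*1 = -4 + ½ = -7/2)
(D(K(3)) - 158)*t(-3, 3) = (-7/2 - 158)*5 = -323/2*5 = -1615/2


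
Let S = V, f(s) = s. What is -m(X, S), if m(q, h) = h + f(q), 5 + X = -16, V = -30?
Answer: 51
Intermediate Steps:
S = -30
X = -21 (X = -5 - 16 = -21)
m(q, h) = h + q
-m(X, S) = -(-30 - 21) = -1*(-51) = 51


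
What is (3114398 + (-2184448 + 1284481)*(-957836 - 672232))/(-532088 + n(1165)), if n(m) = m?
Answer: -1467010522154/530923 ≈ -2.7631e+6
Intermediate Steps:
(3114398 + (-2184448 + 1284481)*(-957836 - 672232))/(-532088 + n(1165)) = (3114398 + (-2184448 + 1284481)*(-957836 - 672232))/(-532088 + 1165) = (3114398 - 899967*(-1630068))/(-530923) = (3114398 + 1467007407756)*(-1/530923) = 1467010522154*(-1/530923) = -1467010522154/530923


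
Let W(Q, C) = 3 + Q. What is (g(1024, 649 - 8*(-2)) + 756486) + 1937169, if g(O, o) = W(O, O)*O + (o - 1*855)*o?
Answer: 3618953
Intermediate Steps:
g(O, o) = O*(3 + O) + o*(-855 + o) (g(O, o) = (3 + O)*O + (o - 1*855)*o = O*(3 + O) + (o - 855)*o = O*(3 + O) + (-855 + o)*o = O*(3 + O) + o*(-855 + o))
(g(1024, 649 - 8*(-2)) + 756486) + 1937169 = (((649 - 8*(-2))² - 855*(649 - 8*(-2)) + 1024*(3 + 1024)) + 756486) + 1937169 = (((649 + 16)² - 855*(649 + 16) + 1024*1027) + 756486) + 1937169 = ((665² - 855*665 + 1051648) + 756486) + 1937169 = ((442225 - 568575 + 1051648) + 756486) + 1937169 = (925298 + 756486) + 1937169 = 1681784 + 1937169 = 3618953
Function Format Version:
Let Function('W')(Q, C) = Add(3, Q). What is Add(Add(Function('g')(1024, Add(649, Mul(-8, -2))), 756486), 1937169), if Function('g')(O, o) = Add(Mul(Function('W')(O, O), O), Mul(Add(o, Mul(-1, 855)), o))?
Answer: 3618953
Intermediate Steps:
Function('g')(O, o) = Add(Mul(O, Add(3, O)), Mul(o, Add(-855, o))) (Function('g')(O, o) = Add(Mul(Add(3, O), O), Mul(Add(o, Mul(-1, 855)), o)) = Add(Mul(O, Add(3, O)), Mul(Add(o, -855), o)) = Add(Mul(O, Add(3, O)), Mul(Add(-855, o), o)) = Add(Mul(O, Add(3, O)), Mul(o, Add(-855, o))))
Add(Add(Function('g')(1024, Add(649, Mul(-8, -2))), 756486), 1937169) = Add(Add(Add(Pow(Add(649, Mul(-8, -2)), 2), Mul(-855, Add(649, Mul(-8, -2))), Mul(1024, Add(3, 1024))), 756486), 1937169) = Add(Add(Add(Pow(Add(649, 16), 2), Mul(-855, Add(649, 16)), Mul(1024, 1027)), 756486), 1937169) = Add(Add(Add(Pow(665, 2), Mul(-855, 665), 1051648), 756486), 1937169) = Add(Add(Add(442225, -568575, 1051648), 756486), 1937169) = Add(Add(925298, 756486), 1937169) = Add(1681784, 1937169) = 3618953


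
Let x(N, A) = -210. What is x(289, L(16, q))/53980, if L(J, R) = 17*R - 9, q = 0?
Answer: -21/5398 ≈ -0.0038903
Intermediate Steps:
L(J, R) = -9 + 17*R
x(289, L(16, q))/53980 = -210/53980 = -210*1/53980 = -21/5398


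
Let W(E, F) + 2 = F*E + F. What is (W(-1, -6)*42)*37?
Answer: -3108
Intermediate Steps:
W(E, F) = -2 + F + E*F (W(E, F) = -2 + (F*E + F) = -2 + (E*F + F) = -2 + (F + E*F) = -2 + F + E*F)
(W(-1, -6)*42)*37 = ((-2 - 6 - 1*(-6))*42)*37 = ((-2 - 6 + 6)*42)*37 = -2*42*37 = -84*37 = -3108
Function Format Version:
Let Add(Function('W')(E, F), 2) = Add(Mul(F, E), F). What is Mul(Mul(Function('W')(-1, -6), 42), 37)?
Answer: -3108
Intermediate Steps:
Function('W')(E, F) = Add(-2, F, Mul(E, F)) (Function('W')(E, F) = Add(-2, Add(Mul(F, E), F)) = Add(-2, Add(Mul(E, F), F)) = Add(-2, Add(F, Mul(E, F))) = Add(-2, F, Mul(E, F)))
Mul(Mul(Function('W')(-1, -6), 42), 37) = Mul(Mul(Add(-2, -6, Mul(-1, -6)), 42), 37) = Mul(Mul(Add(-2, -6, 6), 42), 37) = Mul(Mul(-2, 42), 37) = Mul(-84, 37) = -3108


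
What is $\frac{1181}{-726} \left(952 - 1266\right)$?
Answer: $\frac{185417}{363} \approx 510.79$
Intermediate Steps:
$\frac{1181}{-726} \left(952 - 1266\right) = 1181 \left(- \frac{1}{726}\right) \left(-314\right) = \left(- \frac{1181}{726}\right) \left(-314\right) = \frac{185417}{363}$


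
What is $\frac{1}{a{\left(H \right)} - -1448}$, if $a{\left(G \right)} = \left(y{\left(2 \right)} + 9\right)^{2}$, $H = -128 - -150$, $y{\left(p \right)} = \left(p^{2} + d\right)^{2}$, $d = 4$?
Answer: $\frac{1}{6777} \approx 0.00014756$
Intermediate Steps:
$y{\left(p \right)} = \left(4 + p^{2}\right)^{2}$ ($y{\left(p \right)} = \left(p^{2} + 4\right)^{2} = \left(4 + p^{2}\right)^{2}$)
$H = 22$ ($H = -128 + 150 = 22$)
$a{\left(G \right)} = 5329$ ($a{\left(G \right)} = \left(\left(4 + 2^{2}\right)^{2} + 9\right)^{2} = \left(\left(4 + 4\right)^{2} + 9\right)^{2} = \left(8^{2} + 9\right)^{2} = \left(64 + 9\right)^{2} = 73^{2} = 5329$)
$\frac{1}{a{\left(H \right)} - -1448} = \frac{1}{5329 - -1448} = \frac{1}{5329 + 1448} = \frac{1}{6777}$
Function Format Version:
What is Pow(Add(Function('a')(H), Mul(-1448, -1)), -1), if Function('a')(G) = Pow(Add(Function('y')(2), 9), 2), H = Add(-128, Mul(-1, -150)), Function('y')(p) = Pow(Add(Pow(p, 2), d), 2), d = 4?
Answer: Rational(1, 6777) ≈ 0.00014756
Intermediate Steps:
Function('y')(p) = Pow(Add(4, Pow(p, 2)), 2) (Function('y')(p) = Pow(Add(Pow(p, 2), 4), 2) = Pow(Add(4, Pow(p, 2)), 2))
H = 22 (H = Add(-128, 150) = 22)
Function('a')(G) = 5329 (Function('a')(G) = Pow(Add(Pow(Add(4, Pow(2, 2)), 2), 9), 2) = Pow(Add(Pow(Add(4, 4), 2), 9), 2) = Pow(Add(Pow(8, 2), 9), 2) = Pow(Add(64, 9), 2) = Pow(73, 2) = 5329)
Pow(Add(Function('a')(H), Mul(-1448, -1)), -1) = Pow(Add(5329, Mul(-1448, -1)), -1) = Pow(Add(5329, 1448), -1) = Pow(6777, -1) = Rational(1, 6777)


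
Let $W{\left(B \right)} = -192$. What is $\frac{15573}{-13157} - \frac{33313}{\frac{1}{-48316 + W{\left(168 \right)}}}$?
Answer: $\frac{21261014716055}{13157} \approx 1.6159 \cdot 10^{9}$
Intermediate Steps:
$\frac{15573}{-13157} - \frac{33313}{\frac{1}{-48316 + W{\left(168 \right)}}} = \frac{15573}{-13157} - \frac{33313}{\frac{1}{-48316 - 192}} = 15573 \left(- \frac{1}{13157}\right) - \frac{33313}{\frac{1}{-48508}} = - \frac{15573}{13157} - \frac{33313}{- \frac{1}{48508}} = - \frac{15573}{13157} - -1615947004 = - \frac{15573}{13157} + 1615947004 = \frac{21261014716055}{13157}$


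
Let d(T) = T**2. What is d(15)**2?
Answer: 50625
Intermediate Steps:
d(15)**2 = (15**2)**2 = 225**2 = 50625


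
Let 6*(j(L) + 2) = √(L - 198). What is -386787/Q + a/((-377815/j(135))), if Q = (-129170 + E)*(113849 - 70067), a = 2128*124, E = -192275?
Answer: 26060891057449/18656776448410 - 6944*I*√7/19885 ≈ 1.3969 - 0.92392*I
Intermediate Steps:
j(L) = -2 + √(-198 + L)/6 (j(L) = -2 + √(L - 198)/6 = -2 + √(-198 + L)/6)
a = 263872
Q = -14073504990 (Q = (-129170 - 192275)*(113849 - 70067) = -321445*43782 = -14073504990)
-386787/Q + a/((-377815/j(135))) = -386787/(-14073504990) + 263872/((-377815/(-2 + √(-198 + 135)/6))) = -386787*(-1/14073504990) + 263872/((-377815/(-2 + √(-63)/6))) = 128929/4691168330 + 263872/((-377815/(-2 + (3*I*√7)/6))) = 128929/4691168330 + 263872/((-377815/(-2 + I*√7/2))) = 128929/4691168330 + 263872*(2/377815 - I*√7/755630) = 128929/4691168330 + (27776/19885 - 6944*I*√7/19885) = 26060891057449/18656776448410 - 6944*I*√7/19885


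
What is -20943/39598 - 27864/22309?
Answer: -120813543/67953214 ≈ -1.7779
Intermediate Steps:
-20943/39598 - 27864/22309 = -20943*1/39598 - 27864*1/22309 = -1611/3046 - 27864/22309 = -120813543/67953214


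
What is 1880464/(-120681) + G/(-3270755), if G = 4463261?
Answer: -6689167831061/394717984155 ≈ -16.947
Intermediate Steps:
1880464/(-120681) + G/(-3270755) = 1880464/(-120681) + 4463261/(-3270755) = 1880464*(-1/120681) + 4463261*(-1/3270755) = -1880464/120681 - 4463261/3270755 = -6689167831061/394717984155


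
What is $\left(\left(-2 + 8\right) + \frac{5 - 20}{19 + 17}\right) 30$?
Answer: $\frac{335}{2} \approx 167.5$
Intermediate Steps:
$\left(\left(-2 + 8\right) + \frac{5 - 20}{19 + 17}\right) 30 = \left(6 - \frac{15}{36}\right) 30 = \left(6 - \frac{5}{12}\right) 30 = \frac{67}{12} \cdot 30 = \frac{335}{2}$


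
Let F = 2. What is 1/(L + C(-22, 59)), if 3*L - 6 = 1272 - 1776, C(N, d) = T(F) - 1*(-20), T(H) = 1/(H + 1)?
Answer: -3/437 ≈ -0.0068650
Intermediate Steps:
T(H) = 1/(1 + H)
C(N, d) = 61/3 (C(N, d) = 1/(1 + 2) - 1*(-20) = 1/3 + 20 = ⅓ + 20 = 61/3)
L = -166 (L = 2 + (1272 - 1776)/3 = 2 + (⅓)*(-504) = 2 - 168 = -166)
1/(L + C(-22, 59)) = 1/(-166 + 61/3) = 1/(-437/3) = -3/437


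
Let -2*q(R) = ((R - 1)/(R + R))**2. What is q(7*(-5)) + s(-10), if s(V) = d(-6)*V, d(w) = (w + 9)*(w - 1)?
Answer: 257088/1225 ≈ 209.87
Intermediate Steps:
d(w) = (-1 + w)*(9 + w) (d(w) = (9 + w)*(-1 + w) = (-1 + w)*(9 + w))
q(R) = -(-1 + R)**2/(8*R**2) (q(R) = -(R - 1)**2/(R + R)**2/2 = -(-1 + R)**2/(4*R**2)/2 = -(-1 + R)**2/(8*R**2))
s(V) = -21*V (s(V) = (-9 + (-6)**2 + 8*(-6))*V = (-9 + 36 - 48)*V = -21*V)
q(7*(-5)) + s(-10) = -(-1 + 7*(-5))**2/(8*(7*(-5))**2) - 21*(-10) = -1/8*(-1 - 35)**2/(-35)**2 + 210 = -1/8*1/1225*(-36)**2 + 210 = -1/8*1/1225*1296 + 210 = -162/1225 + 210 = 257088/1225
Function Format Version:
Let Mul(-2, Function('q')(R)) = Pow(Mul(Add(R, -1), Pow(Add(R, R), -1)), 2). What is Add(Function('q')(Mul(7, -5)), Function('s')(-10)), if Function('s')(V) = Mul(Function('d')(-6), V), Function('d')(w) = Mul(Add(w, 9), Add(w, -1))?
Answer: Rational(257088, 1225) ≈ 209.87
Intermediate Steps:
Function('d')(w) = Mul(Add(-1, w), Add(9, w)) (Function('d')(w) = Mul(Add(9, w), Add(-1, w)) = Mul(Add(-1, w), Add(9, w)))
Function('q')(R) = Mul(Rational(-1, 8), Pow(R, -2), Pow(Add(-1, R), 2)) (Function('q')(R) = Mul(Rational(-1, 2), Pow(Mul(Add(R, -1), Pow(Add(R, R), -1)), 2)) = Mul(Rational(-1, 2), Pow(Mul(Add(-1, R), Pow(Mul(2, R), -1)), 2)) = Mul(Rational(-1, 2), Pow(Mul(Add(-1, R), Mul(Rational(1, 2), Pow(R, -1))), 2)) = Mul(Rational(-1, 2), Pow(Mul(Rational(1, 2), Pow(R, -1), Add(-1, R)), 2)) = Mul(Rational(-1, 2), Mul(Rational(1, 4), Pow(R, -2), Pow(Add(-1, R), 2))) = Mul(Rational(-1, 8), Pow(R, -2), Pow(Add(-1, R), 2)))
Function('s')(V) = Mul(-21, V) (Function('s')(V) = Mul(Add(-9, Pow(-6, 2), Mul(8, -6)), V) = Mul(Add(-9, 36, -48), V) = Mul(-21, V))
Add(Function('q')(Mul(7, -5)), Function('s')(-10)) = Add(Mul(Rational(-1, 8), Pow(Mul(7, -5), -2), Pow(Add(-1, Mul(7, -5)), 2)), Mul(-21, -10)) = Add(Mul(Rational(-1, 8), Pow(-35, -2), Pow(Add(-1, -35), 2)), 210) = Add(Mul(Rational(-1, 8), Rational(1, 1225), Pow(-36, 2)), 210) = Add(Mul(Rational(-1, 8), Rational(1, 1225), 1296), 210) = Add(Rational(-162, 1225), 210) = Rational(257088, 1225)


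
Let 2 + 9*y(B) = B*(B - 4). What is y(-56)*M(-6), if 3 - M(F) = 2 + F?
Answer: 23506/9 ≈ 2611.8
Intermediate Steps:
M(F) = 1 - F (M(F) = 3 - (2 + F) = 3 + (-2 - F) = 1 - F)
y(B) = -2/9 + B*(-4 + B)/9 (y(B) = -2/9 + (B*(B - 4))/9 = -2/9 + (B*(-4 + B))/9 = -2/9 + B*(-4 + B)/9)
y(-56)*M(-6) = (-2/9 - 4/9*(-56) + (⅑)*(-56)²)*(1 - 1*(-6)) = (-2/9 + 224/9 + (⅑)*3136)*(1 + 6) = (-2/9 + 224/9 + 3136/9)*7 = (3358/9)*7 = 23506/9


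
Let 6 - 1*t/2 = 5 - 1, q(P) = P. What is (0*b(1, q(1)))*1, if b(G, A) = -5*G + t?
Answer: 0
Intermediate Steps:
t = 4 (t = 12 - 2*(5 - 1) = 12 - 2*4 = 12 - 8 = 4)
b(G, A) = 4 - 5*G (b(G, A) = -5*G + 4 = 4 - 5*G)
(0*b(1, q(1)))*1 = (0*(4 - 5*1))*1 = (0*(4 - 5))*1 = (0*(-1))*1 = 0*1 = 0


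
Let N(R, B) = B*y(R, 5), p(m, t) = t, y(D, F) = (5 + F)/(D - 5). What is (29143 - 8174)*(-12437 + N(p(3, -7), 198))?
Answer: -264251338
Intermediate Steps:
y(D, F) = (5 + F)/(-5 + D)
N(R, B) = 10*B/(-5 + R) (N(R, B) = B*((5 + 5)/(-5 + R)) = B*(10/(-5 + R)) = 10*B/(-5 + R))
(29143 - 8174)*(-12437 + N(p(3, -7), 198)) = (29143 - 8174)*(-12437 + 10*198/(-5 - 7)) = 20969*(-12437 + 10*198/(-12)) = 20969*(-12437 + 10*198*(-1/12)) = 20969*(-12437 - 165) = 20969*(-12602) = -264251338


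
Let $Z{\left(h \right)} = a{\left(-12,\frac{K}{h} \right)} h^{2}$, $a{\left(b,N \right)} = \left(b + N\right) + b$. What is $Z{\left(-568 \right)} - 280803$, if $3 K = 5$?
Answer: $- \frac{24074177}{3} \approx -8.0247 \cdot 10^{6}$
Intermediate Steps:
$K = \frac{5}{3}$ ($K = \frac{1}{3} \cdot 5 = \frac{5}{3} \approx 1.6667$)
$a{\left(b,N \right)} = N + 2 b$ ($a{\left(b,N \right)} = \left(N + b\right) + b = N + 2 b$)
$Z{\left(h \right)} = h^{2} \left(-24 + \frac{5}{3 h}\right)$ ($Z{\left(h \right)} = \left(\frac{5}{3 h} + 2 \left(-12\right)\right) h^{2} = \left(\frac{5}{3 h} - 24\right) h^{2} = \left(-24 + \frac{5}{3 h}\right) h^{2} = h^{2} \left(-24 + \frac{5}{3 h}\right)$)
$Z{\left(-568 \right)} - 280803 = \frac{1}{3} \left(-568\right) \left(5 - -40896\right) - 280803 = \frac{1}{3} \left(-568\right) \left(5 + 40896\right) - 280803 = \frac{1}{3} \left(-568\right) 40901 - 280803 = - \frac{23231768}{3} - 280803 = - \frac{24074177}{3}$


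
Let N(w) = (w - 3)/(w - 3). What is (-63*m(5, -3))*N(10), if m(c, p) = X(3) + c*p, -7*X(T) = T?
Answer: 972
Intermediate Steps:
N(w) = 1 (N(w) = (-3 + w)/(-3 + w) = 1)
X(T) = -T/7
m(c, p) = -3/7 + c*p (m(c, p) = -1/7*3 + c*p = -3/7 + c*p)
(-63*m(5, -3))*N(10) = -63*(-3/7 + 5*(-3))*1 = -63*(-3/7 - 15)*1 = -63*(-108/7)*1 = 972*1 = 972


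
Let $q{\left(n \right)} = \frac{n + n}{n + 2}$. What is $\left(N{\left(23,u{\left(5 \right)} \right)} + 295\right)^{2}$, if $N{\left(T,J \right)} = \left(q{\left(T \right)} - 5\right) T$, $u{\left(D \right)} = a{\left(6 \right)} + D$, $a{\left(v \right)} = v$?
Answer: $\frac{30891364}{625} \approx 49426.0$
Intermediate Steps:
$q{\left(n \right)} = \frac{2 n}{2 + n}$
$u{\left(D \right)} = 6 + D$
$N{\left(T,J \right)} = T \left(-5 + \frac{2 T}{2 + T}\right)$ ($N{\left(T,J \right)} = \left(\frac{2 T}{2 + T} - 5\right) T = \left(-5 + \frac{2 T}{2 + T}\right) T = T \left(-5 + \frac{2 T}{2 + T}\right)$)
$\left(N{\left(23,u{\left(5 \right)} \right)} + 295\right)^{2} = \left(\frac{23 \left(-10 - 69\right)}{2 + 23} + 295\right)^{2} = \left(\frac{23 \left(-10 - 69\right)}{25} + 295\right)^{2} = \left(23 \cdot \frac{1}{25} \left(-79\right) + 295\right)^{2} = \left(- \frac{1817}{25} + 295\right)^{2} = \left(\frac{5558}{25}\right)^{2} = \frac{30891364}{625}$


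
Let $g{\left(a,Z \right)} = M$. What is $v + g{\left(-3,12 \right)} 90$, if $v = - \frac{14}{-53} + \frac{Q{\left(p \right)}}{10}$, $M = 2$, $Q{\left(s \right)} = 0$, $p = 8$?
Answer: $\frac{9554}{53} \approx 180.26$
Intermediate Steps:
$g{\left(a,Z \right)} = 2$
$v = \frac{14}{53}$ ($v = - \frac{14}{-53} + \frac{0}{10} = \left(-14\right) \left(- \frac{1}{53}\right) + 0 \cdot \frac{1}{10} = \frac{14}{53} + 0 = \frac{14}{53} \approx 0.26415$)
$v + g{\left(-3,12 \right)} 90 = \frac{14}{53} + 2 \cdot 90 = \frac{14}{53} + 180 = \frac{9554}{53}$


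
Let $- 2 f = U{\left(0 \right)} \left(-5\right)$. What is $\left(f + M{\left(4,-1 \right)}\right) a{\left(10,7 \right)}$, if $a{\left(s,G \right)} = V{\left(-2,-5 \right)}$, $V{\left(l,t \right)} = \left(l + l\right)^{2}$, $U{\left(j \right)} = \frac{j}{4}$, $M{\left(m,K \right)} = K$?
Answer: $-16$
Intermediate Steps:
$U{\left(j \right)} = \frac{j}{4}$ ($U{\left(j \right)} = j \frac{1}{4} = \frac{j}{4}$)
$V{\left(l,t \right)} = 4 l^{2}$ ($V{\left(l,t \right)} = \left(2 l\right)^{2} = 4 l^{2}$)
$a{\left(s,G \right)} = 16$ ($a{\left(s,G \right)} = 4 \left(-2\right)^{2} = 4 \cdot 4 = 16$)
$f = 0$ ($f = - \frac{\frac{1}{4} \cdot 0 \left(-5\right)}{2} = - \frac{0 \left(-5\right)}{2} = \left(- \frac{1}{2}\right) 0 = 0$)
$\left(f + M{\left(4,-1 \right)}\right) a{\left(10,7 \right)} = \left(0 - 1\right) 16 = \left(-1\right) 16 = -16$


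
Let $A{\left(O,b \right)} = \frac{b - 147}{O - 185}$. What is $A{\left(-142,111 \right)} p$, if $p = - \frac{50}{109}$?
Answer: $- \frac{600}{11881} \approx -0.050501$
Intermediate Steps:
$A{\left(O,b \right)} = \frac{-147 + b}{-185 + O}$
$p = - \frac{50}{109}$ ($p = \left(-50\right) \frac{1}{109} = - \frac{50}{109} \approx -0.45872$)
$A{\left(-142,111 \right)} p = \frac{-147 + 111}{-185 - 142} \left(- \frac{50}{109}\right) = \frac{1}{-327} \left(-36\right) \left(- \frac{50}{109}\right) = \left(- \frac{1}{327}\right) \left(-36\right) \left(- \frac{50}{109}\right) = \frac{12}{109} \left(- \frac{50}{109}\right) = - \frac{600}{11881}$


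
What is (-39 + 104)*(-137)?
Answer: -8905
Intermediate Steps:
(-39 + 104)*(-137) = 65*(-137) = -8905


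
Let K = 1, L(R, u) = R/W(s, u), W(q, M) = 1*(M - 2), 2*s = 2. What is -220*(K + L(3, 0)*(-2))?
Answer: -880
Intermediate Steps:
s = 1 (s = (½)*2 = 1)
W(q, M) = -2 + M (W(q, M) = 1*(-2 + M) = -2 + M)
L(R, u) = R/(-2 + u)
-220*(K + L(3, 0)*(-2)) = -220*(1 + (3/(-2 + 0))*(-2)) = -220*(1 + (3/(-2))*(-2)) = -220*(1 + (3*(-½))*(-2)) = -220*(1 - 3/2*(-2)) = -220*(1 + 3) = -220*4 = -880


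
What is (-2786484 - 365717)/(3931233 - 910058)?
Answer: -3152201/3021175 ≈ -1.0434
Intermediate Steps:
(-2786484 - 365717)/(3931233 - 910058) = -3152201/3021175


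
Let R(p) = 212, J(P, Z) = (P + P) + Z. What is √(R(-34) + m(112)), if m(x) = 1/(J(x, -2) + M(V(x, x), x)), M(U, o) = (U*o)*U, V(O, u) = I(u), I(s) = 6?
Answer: √3836465646/4254 ≈ 14.560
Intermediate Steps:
V(O, u) = 6
J(P, Z) = Z + 2*P (J(P, Z) = 2*P + Z = Z + 2*P)
M(U, o) = o*U²
m(x) = 1/(-2 + 38*x) (m(x) = 1/((-2 + 2*x) + x*6²) = 1/((-2 + 2*x) + x*36) = 1/((-2 + 2*x) + 36*x) = 1/(-2 + 38*x))
√(R(-34) + m(112)) = √(212 + 1/(2*(-1 + 19*112))) = √(212 + 1/(2*(-1 + 2128))) = √(212 + (½)/2127) = √(212 + (½)*(1/2127)) = √(212 + 1/4254) = √(901849/4254) = √3836465646/4254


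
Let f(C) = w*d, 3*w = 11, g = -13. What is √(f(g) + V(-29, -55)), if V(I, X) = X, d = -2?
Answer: I*√561/3 ≈ 7.8951*I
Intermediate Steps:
w = 11/3 (w = (⅓)*11 = 11/3 ≈ 3.6667)
f(C) = -22/3 (f(C) = (11/3)*(-2) = -22/3)
√(f(g) + V(-29, -55)) = √(-22/3 - 55) = √(-187/3) = I*√561/3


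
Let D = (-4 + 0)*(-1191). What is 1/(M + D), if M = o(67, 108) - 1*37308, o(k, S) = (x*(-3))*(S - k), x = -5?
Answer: -1/31929 ≈ -3.1320e-5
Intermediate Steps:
o(k, S) = -15*k + 15*S (o(k, S) = (-5*(-3))*(S - k) = 15*(S - k) = -15*k + 15*S)
M = -36693 (M = (-15*67 + 15*108) - 1*37308 = (-1005 + 1620) - 37308 = 615 - 37308 = -36693)
D = 4764 (D = -4*(-1191) = 4764)
1/(M + D) = 1/(-36693 + 4764) = 1/(-31929) = -1/31929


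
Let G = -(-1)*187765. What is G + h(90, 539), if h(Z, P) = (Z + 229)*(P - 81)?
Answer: 333867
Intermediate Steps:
h(Z, P) = (-81 + P)*(229 + Z) (h(Z, P) = (229 + Z)*(-81 + P) = (-81 + P)*(229 + Z))
G = 187765 (G = -1*(-187765) = 187765)
G + h(90, 539) = 187765 + (-18549 - 81*90 + 229*539 + 539*90) = 187765 + (-18549 - 7290 + 123431 + 48510) = 187765 + 146102 = 333867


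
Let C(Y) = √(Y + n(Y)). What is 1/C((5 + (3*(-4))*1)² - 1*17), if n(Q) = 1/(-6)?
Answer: √1146/191 ≈ 0.17724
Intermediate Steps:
n(Q) = -⅙
C(Y) = √(-⅙ + Y) (C(Y) = √(Y - ⅙) = √(-⅙ + Y))
1/C((5 + (3*(-4))*1)² - 1*17) = 1/(√(-6 + 36*((5 + (3*(-4))*1)² - 1*17))/6) = 1/(√(-6 + 36*((5 - 12*1)² - 17))/6) = 1/(√(-6 + 36*((5 - 12)² - 17))/6) = 1/(√(-6 + 36*((-7)² - 17))/6) = 1/(√(-6 + 36*(49 - 17))/6) = 1/(√(-6 + 36*32)/6) = 1/(√(-6 + 1152)/6) = 1/(√1146/6) = √1146/191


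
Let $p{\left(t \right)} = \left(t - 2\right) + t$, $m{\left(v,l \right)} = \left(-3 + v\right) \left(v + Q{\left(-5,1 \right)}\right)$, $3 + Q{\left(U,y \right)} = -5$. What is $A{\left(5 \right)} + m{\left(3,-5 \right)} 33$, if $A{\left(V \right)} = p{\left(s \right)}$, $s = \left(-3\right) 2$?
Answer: $-14$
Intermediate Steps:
$s = -6$
$Q{\left(U,y \right)} = -8$ ($Q{\left(U,y \right)} = -3 - 5 = -8$)
$m{\left(v,l \right)} = \left(-8 + v\right) \left(-3 + v\right)$ ($m{\left(v,l \right)} = \left(-3 + v\right) \left(v - 8\right) = \left(-3 + v\right) \left(-8 + v\right) = \left(-8 + v\right) \left(-3 + v\right)$)
$p{\left(t \right)} = -2 + 2 t$ ($p{\left(t \right)} = \left(-2 + t\right) + t = -2 + 2 t$)
$A{\left(V \right)} = -14$ ($A{\left(V \right)} = -2 + 2 \left(-6\right) = -2 - 12 = -14$)
$A{\left(5 \right)} + m{\left(3,-5 \right)} 33 = -14 + \left(24 + 3^{2} - 33\right) 33 = -14 + \left(24 + 9 - 33\right) 33 = -14 + 0 \cdot 33 = -14 + 0 = -14$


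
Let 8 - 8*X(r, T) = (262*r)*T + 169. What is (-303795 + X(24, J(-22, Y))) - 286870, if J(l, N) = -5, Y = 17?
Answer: -4694041/8 ≈ -5.8676e+5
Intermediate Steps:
X(r, T) = -161/8 - 131*T*r/4 (X(r, T) = 1 - ((262*r)*T + 169)/8 = 1 - (262*T*r + 169)/8 = 1 - (169 + 262*T*r)/8 = 1 + (-169/8 - 131*T*r/4) = -161/8 - 131*T*r/4)
(-303795 + X(24, J(-22, Y))) - 286870 = (-303795 + (-161/8 - 131/4*(-5)*24)) - 286870 = (-303795 + (-161/8 + 3930)) - 286870 = (-303795 + 31279/8) - 286870 = -2399081/8 - 286870 = -4694041/8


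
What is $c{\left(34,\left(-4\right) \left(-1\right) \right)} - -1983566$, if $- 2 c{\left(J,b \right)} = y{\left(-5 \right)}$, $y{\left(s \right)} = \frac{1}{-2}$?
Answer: $\frac{7934265}{4} \approx 1.9836 \cdot 10^{6}$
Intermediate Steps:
$y{\left(s \right)} = - \frac{1}{2}$
$c{\left(J,b \right)} = \frac{1}{4}$ ($c{\left(J,b \right)} = \left(- \frac{1}{2}\right) \left(- \frac{1}{2}\right) = \frac{1}{4}$)
$c{\left(34,\left(-4\right) \left(-1\right) \right)} - -1983566 = \frac{1}{4} - -1983566 = \frac{1}{4} + 1983566 = \frac{7934265}{4}$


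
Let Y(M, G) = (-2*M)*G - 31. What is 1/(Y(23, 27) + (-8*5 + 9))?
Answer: -1/1304 ≈ -0.00076687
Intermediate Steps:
Y(M, G) = -31 - 2*G*M (Y(M, G) = -2*G*M - 31 = -31 - 2*G*M)
1/(Y(23, 27) + (-8*5 + 9)) = 1/((-31 - 2*27*23) + (-8*5 + 9)) = 1/((-31 - 1242) + (-40 + 9)) = 1/(-1273 - 31) = 1/(-1304) = -1/1304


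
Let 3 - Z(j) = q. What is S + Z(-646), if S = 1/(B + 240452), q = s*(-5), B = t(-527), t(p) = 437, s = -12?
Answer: -13730672/240889 ≈ -57.000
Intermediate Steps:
B = 437
q = 60 (q = -12*(-5) = 60)
Z(j) = -57 (Z(j) = 3 - 1*60 = 3 - 60 = -57)
S = 1/240889 (S = 1/(437 + 240452) = 1/240889 ≈ 4.1513e-6)
S + Z(-646) = 1/240889 - 57 = -13730672/240889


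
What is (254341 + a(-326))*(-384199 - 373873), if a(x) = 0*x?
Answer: -192808790552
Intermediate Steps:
a(x) = 0
(254341 + a(-326))*(-384199 - 373873) = (254341 + 0)*(-384199 - 373873) = 254341*(-758072) = -192808790552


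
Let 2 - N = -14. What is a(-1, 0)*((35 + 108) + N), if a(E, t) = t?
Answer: 0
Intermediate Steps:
N = 16 (N = 2 - 1*(-14) = 2 + 14 = 16)
a(-1, 0)*((35 + 108) + N) = 0*((35 + 108) + 16) = 0*(143 + 16) = 0*159 = 0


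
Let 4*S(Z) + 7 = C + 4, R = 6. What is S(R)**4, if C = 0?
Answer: 81/256 ≈ 0.31641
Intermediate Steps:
S(Z) = -3/4 (S(Z) = -7/4 + (0 + 4)/4 = -7/4 + (1/4)*4 = -7/4 + 1 = -3/4)
S(R)**4 = (-3/4)**4 = 81/256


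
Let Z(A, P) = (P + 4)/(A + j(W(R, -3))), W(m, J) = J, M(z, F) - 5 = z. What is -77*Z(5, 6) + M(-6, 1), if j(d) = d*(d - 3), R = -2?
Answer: -793/23 ≈ -34.478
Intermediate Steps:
M(z, F) = 5 + z
j(d) = d*(-3 + d)
Z(A, P) = (4 + P)/(18 + A) (Z(A, P) = (P + 4)/(A - 3*(-3 - 3)) = (4 + P)/(A - 3*(-6)) = (4 + P)/(A + 18) = (4 + P)/(18 + A))
-77*Z(5, 6) + M(-6, 1) = -77*(4 + 6)/(18 + 5) + (5 - 6) = -77*10/23 - 1 = -770/23 - 1 = -793/23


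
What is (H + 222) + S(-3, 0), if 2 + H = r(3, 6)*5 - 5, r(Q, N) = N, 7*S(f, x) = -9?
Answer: 1706/7 ≈ 243.71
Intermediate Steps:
S(f, x) = -9/7 (S(f, x) = (⅐)*(-9) = -9/7)
H = 23 (H = -2 + (6*5 - 5) = -2 + (30 - 5) = -2 + 25 = 23)
(H + 222) + S(-3, 0) = (23 + 222) - 9/7 = 245 - 9/7 = 1706/7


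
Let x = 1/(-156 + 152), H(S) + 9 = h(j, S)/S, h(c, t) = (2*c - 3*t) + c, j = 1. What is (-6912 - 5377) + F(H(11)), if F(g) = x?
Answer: -49157/4 ≈ -12289.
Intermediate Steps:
h(c, t) = -3*t + 3*c (h(c, t) = (-3*t + 2*c) + c = -3*t + 3*c)
H(S) = -9 + (3 - 3*S)/S (H(S) = -9 + (-3*S + 3*1)/S = -9 + (-3*S + 3)/S = -9 + (3 - 3*S)/S)
x = -1/4 (x = 1/(-4) = -1/4 ≈ -0.25000)
F(g) = -1/4
(-6912 - 5377) + F(H(11)) = (-6912 - 5377) - 1/4 = -12289 - 1/4 = -49157/4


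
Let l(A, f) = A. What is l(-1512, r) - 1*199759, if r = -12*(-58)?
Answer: -201271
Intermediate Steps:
r = 696
l(-1512, r) - 1*199759 = -1512 - 1*199759 = -1512 - 199759 = -201271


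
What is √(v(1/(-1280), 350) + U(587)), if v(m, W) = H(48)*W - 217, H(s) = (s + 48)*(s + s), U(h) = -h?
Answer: 2*√806199 ≈ 1795.8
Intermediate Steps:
H(s) = 2*s*(48 + s) (H(s) = (48 + s)*(2*s) = 2*s*(48 + s))
v(m, W) = -217 + 9216*W (v(m, W) = (2*48*(48 + 48))*W - 217 = (2*48*96)*W - 217 = 9216*W - 217 = -217 + 9216*W)
√(v(1/(-1280), 350) + U(587)) = √((-217 + 9216*350) - 1*587) = √((-217 + 3225600) - 587) = √(3225383 - 587) = √3224796 = 2*√806199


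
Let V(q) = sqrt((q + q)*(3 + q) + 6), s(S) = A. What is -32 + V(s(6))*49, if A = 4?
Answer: -32 + 49*sqrt(62) ≈ 353.83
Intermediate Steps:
s(S) = 4
V(q) = sqrt(6 + 2*q*(3 + q)) (V(q) = sqrt((2*q)*(3 + q) + 6) = sqrt(2*q*(3 + q) + 6) = sqrt(6 + 2*q*(3 + q)))
-32 + V(s(6))*49 = -32 + sqrt(6 + 2*4**2 + 6*4)*49 = -32 + sqrt(6 + 2*16 + 24)*49 = -32 + sqrt(6 + 32 + 24)*49 = -32 + sqrt(62)*49 = -32 + 49*sqrt(62)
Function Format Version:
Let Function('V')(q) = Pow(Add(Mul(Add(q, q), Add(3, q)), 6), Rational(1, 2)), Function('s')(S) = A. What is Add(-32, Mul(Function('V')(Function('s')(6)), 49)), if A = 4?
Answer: Add(-32, Mul(49, Pow(62, Rational(1, 2)))) ≈ 353.83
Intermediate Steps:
Function('s')(S) = 4
Function('V')(q) = Pow(Add(6, Mul(2, q, Add(3, q))), Rational(1, 2)) (Function('V')(q) = Pow(Add(Mul(Mul(2, q), Add(3, q)), 6), Rational(1, 2)) = Pow(Add(Mul(2, q, Add(3, q)), 6), Rational(1, 2)) = Pow(Add(6, Mul(2, q, Add(3, q))), Rational(1, 2)))
Add(-32, Mul(Function('V')(Function('s')(6)), 49)) = Add(-32, Mul(Pow(Add(6, Mul(2, Pow(4, 2)), Mul(6, 4)), Rational(1, 2)), 49)) = Add(-32, Mul(Pow(Add(6, Mul(2, 16), 24), Rational(1, 2)), 49)) = Add(-32, Mul(Pow(Add(6, 32, 24), Rational(1, 2)), 49)) = Add(-32, Mul(Pow(62, Rational(1, 2)), 49)) = Add(-32, Mul(49, Pow(62, Rational(1, 2))))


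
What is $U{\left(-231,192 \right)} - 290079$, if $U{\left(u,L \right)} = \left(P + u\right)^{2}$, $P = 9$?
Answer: $-240795$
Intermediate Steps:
$U{\left(u,L \right)} = \left(9 + u\right)^{2}$
$U{\left(-231,192 \right)} - 290079 = \left(9 - 231\right)^{2} - 290079 = \left(-222\right)^{2} - 290079 = 49284 - 290079 = -240795$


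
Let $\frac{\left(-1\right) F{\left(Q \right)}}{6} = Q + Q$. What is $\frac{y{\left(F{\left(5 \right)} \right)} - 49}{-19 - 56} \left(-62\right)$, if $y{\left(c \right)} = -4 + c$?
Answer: $- \frac{7006}{75} \approx -93.413$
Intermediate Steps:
$F{\left(Q \right)} = - 12 Q$ ($F{\left(Q \right)} = - 6 \left(Q + Q\right) = - 6 \cdot 2 Q = - 12 Q$)
$\frac{y{\left(F{\left(5 \right)} \right)} - 49}{-19 - 56} \left(-62\right) = \frac{\left(-4 - 60\right) - 49}{-19 - 56} \left(-62\right) = \frac{\left(-4 - 60\right) - 49}{-75} \left(-62\right) = \left(-64 - 49\right) \left(- \frac{1}{75}\right) \left(-62\right) = \left(-113\right) \left(- \frac{1}{75}\right) \left(-62\right) = \frac{113}{75} \left(-62\right) = - \frac{7006}{75}$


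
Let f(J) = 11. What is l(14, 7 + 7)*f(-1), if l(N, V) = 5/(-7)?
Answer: -55/7 ≈ -7.8571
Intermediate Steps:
l(N, V) = -5/7 (l(N, V) = 5*(-⅐) = -5/7)
l(14, 7 + 7)*f(-1) = -5/7*11 = -55/7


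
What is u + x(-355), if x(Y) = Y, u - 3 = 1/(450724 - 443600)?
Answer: -2507647/7124 ≈ -352.00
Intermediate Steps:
u = 21373/7124 (u = 3 + 1/(450724 - 443600) = 3 + 1/7124 = 21373/7124 ≈ 3.0001)
u + x(-355) = 21373/7124 - 355 = -2507647/7124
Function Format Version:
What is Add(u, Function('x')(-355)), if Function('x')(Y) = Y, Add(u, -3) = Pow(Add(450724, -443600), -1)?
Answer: Rational(-2507647, 7124) ≈ -352.00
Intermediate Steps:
u = Rational(21373, 7124) (u = Add(3, Pow(Add(450724, -443600), -1)) = Add(3, Pow(7124, -1)) = Add(3, Rational(1, 7124)) = Rational(21373, 7124) ≈ 3.0001)
Add(u, Function('x')(-355)) = Add(Rational(21373, 7124), -355) = Rational(-2507647, 7124)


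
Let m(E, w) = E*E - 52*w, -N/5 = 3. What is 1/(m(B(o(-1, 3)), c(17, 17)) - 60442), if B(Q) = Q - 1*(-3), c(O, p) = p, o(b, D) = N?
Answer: -1/61182 ≈ -1.6345e-5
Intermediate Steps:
N = -15 (N = -5*3 = -15)
o(b, D) = -15
B(Q) = 3 + Q (B(Q) = Q + 3 = 3 + Q)
m(E, w) = E**2 - 52*w
1/(m(B(o(-1, 3)), c(17, 17)) - 60442) = 1/(((3 - 15)**2 - 52*17) - 60442) = 1/(((-12)**2 - 884) - 60442) = 1/((144 - 884) - 60442) = 1/(-740 - 60442) = 1/(-61182) = -1/61182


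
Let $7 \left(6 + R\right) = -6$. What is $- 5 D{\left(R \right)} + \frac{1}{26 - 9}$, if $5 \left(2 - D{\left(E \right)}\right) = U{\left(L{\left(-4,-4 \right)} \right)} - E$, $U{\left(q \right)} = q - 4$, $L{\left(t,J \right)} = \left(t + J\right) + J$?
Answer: $- \frac{2271}{119} \approx -19.084$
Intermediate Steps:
$L{\left(t,J \right)} = t + 2 J$ ($L{\left(t,J \right)} = \left(J + t\right) + J = t + 2 J$)
$U{\left(q \right)} = -4 + q$
$R = - \frac{48}{7}$ ($R = -6 + \frac{1}{7} \left(-6\right) = -6 - \frac{6}{7} = - \frac{48}{7} \approx -6.8571$)
$D{\left(E \right)} = \frac{26}{5} + \frac{E}{5}$ ($D{\left(E \right)} = 2 - \frac{\left(-4 + \left(-4 + 2 \left(-4\right)\right)\right) - E}{5} = 2 - \frac{\left(-4 - 12\right) - E}{5} = 2 - \frac{-16 - E}{5} = 2 + \left(\frac{16}{5} + \frac{E}{5}\right) = \frac{26}{5} + \frac{E}{5}$)
$- 5 D{\left(R \right)} + \frac{1}{26 - 9} = - 5 \left(\frac{26}{5} + \frac{1}{5} \left(- \frac{48}{7}\right)\right) + \frac{1}{26 - 9} = - 5 \left(\frac{26}{5} - \frac{48}{35}\right) + \frac{1}{17} = \left(-5\right) \frac{134}{35} + \frac{1}{17} = - \frac{134}{7} + \frac{1}{17} = - \frac{2271}{119}$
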